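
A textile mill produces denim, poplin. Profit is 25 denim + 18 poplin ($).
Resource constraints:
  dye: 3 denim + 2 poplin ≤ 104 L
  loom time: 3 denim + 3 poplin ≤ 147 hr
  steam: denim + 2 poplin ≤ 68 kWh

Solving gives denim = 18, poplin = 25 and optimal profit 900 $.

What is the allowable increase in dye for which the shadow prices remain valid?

24

Binding constraints: dye, steam. The basis is B = [[3,2],[1,2]] with det 4.
Per unit increase in dye, x* moves by d = (0.5, -0.25).
The basis stays optimal until loom time becomes binding; allowable increase = 24 L.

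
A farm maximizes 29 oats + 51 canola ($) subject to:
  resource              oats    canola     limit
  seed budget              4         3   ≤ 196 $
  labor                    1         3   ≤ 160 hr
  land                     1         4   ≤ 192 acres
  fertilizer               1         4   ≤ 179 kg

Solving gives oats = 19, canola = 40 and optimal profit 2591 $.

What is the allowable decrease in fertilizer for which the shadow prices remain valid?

Binding constraints: seed budget, fertilizer. The basis is B = [[4,3],[1,4]] with det 13.
Per unit decrease in fertilizer, x* moves by d = (0.2308, -0.3077).
The basis stays optimal until canola reaches 0; allowable decrease = 130 kg.

130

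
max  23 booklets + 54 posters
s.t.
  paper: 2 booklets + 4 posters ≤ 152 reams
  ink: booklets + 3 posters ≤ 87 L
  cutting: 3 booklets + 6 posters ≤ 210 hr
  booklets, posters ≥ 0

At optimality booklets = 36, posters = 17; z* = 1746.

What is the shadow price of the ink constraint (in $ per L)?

At the optimum: paper uses 140 of 152 (slack = 12); ink uses 87 of 87 (binding); cutting uses 210 of 210 (binding).
Slack constraints have shadow price 0 (complementary slackness).
From A_Bᵀ y = c: 1·y_ink + 3·y_cutting = 23; 3·y_ink + 6·y_cutting = 54.
→ y_ink = 8 and y_cutting = 5.
Shadow price of ink = 8.

8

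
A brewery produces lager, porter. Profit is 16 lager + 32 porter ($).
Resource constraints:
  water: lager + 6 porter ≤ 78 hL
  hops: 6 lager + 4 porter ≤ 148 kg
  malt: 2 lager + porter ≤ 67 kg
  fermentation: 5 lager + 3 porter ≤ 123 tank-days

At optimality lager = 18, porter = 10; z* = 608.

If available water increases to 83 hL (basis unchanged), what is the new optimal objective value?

628

Binding: water and hops. Non-binding: malt (21 unused), fermentation (3 unused).
By complementary slackness, y = 0 for the non-binding constraints.
From A_Bᵀ y = c: 1·y_water + 6·y_hops = 16; 6·y_water + 4·y_hops = 32.
→ y_water = 4 and y_hops = 2.
Δz = y_water·Δb = 4 × (5) = 20, so new z* = 608 + 20 = 628.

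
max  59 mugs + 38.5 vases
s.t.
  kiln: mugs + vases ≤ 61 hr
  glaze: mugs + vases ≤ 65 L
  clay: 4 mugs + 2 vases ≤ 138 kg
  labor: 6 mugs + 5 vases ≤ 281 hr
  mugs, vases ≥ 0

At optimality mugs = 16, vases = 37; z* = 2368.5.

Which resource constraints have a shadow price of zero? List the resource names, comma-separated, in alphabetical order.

glaze, kiln

kiln: 53/61 (slack 8)
glaze: 53/65 (slack 12)
clay: 138/138 (binding)
labor: 281/281 (binding)
By complementary slackness, a constraint with positive slack has shadow price 0 → glaze, kiln.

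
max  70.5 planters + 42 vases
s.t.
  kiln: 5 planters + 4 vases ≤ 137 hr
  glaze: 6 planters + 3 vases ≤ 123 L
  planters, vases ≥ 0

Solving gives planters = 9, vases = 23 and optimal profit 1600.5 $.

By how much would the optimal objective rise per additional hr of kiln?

At the optimum: kiln uses 137 of 137 (binding); glaze uses 123 of 123 (binding).
The binding rows give the dual system: 5·y_kiln + 6·y_glaze = 70.5 and 4·y_kiln + 3·y_glaze = 42.
Solving: y_kiln = 4.5, y_glaze = 8.
Shadow price of kiln = 4.5.

4.5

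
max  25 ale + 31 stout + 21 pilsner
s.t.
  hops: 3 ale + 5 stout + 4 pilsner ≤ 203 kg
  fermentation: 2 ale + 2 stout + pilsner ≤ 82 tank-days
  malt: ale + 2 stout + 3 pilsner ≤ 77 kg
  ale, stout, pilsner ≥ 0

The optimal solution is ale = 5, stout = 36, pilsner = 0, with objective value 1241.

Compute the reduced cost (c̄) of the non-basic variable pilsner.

-6.5

At the optimum: hops uses 195 of 203 (slack = 8); fermentation uses 82 of 82 (binding); malt uses 77 of 77 (binding).
By complementary slackness, y = 0 for the non-binding constraint.
The binding rows give the dual system: 2·y_fermentation + 1·y_malt = 25 and 2·y_fermentation + 2·y_malt = 31.
Solving: y_fermentation = 9.5, y_malt = 6.
Reduced cost of pilsner: c₃ − yᵀa₃ = 21 − (9.5·1 + 6·3) = 21 − 27.5 = -6.5.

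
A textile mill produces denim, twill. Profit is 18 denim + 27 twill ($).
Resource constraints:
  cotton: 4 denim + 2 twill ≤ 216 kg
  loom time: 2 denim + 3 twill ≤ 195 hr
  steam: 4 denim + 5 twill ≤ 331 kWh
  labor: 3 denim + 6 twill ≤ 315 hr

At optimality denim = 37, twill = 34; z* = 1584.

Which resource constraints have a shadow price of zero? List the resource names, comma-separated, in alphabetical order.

loom time, steam

cotton: 216/216 (binding)
loom time: 176/195 (slack 19)
steam: 318/331 (slack 13)
labor: 315/315 (binding)
By complementary slackness, a constraint with positive slack has shadow price 0 → loom time, steam.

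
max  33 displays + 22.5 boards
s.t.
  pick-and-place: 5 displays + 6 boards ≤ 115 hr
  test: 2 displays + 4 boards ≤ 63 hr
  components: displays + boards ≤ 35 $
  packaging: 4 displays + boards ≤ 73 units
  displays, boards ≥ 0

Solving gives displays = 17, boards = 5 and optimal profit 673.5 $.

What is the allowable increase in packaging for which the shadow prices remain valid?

Binding constraints: pick-and-place, packaging. The basis is B = [[5,6],[4,1]] with det -19.
Per unit increase in packaging, x* moves by d = (0.3158, -0.2632).
The basis stays optimal until boards reaches 0; allowable increase = 19 units.

19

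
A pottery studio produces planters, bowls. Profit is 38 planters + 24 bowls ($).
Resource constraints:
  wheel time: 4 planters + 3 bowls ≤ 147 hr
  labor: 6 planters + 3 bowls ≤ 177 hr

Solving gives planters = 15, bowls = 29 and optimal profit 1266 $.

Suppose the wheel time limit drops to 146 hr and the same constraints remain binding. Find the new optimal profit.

Check each constraint at x*: wheel time 147/147 (tight); labor 177/177 (tight).
The binding rows give the dual system: 4·y_wheel time + 6·y_labor = 38 and 3·y_wheel time + 3·y_labor = 24.
→ y_wheel time = 5 and y_labor = 3.
Δz = y_wheel time·Δb = 5 × (-1) = -5, so new z* = 1266 − 5 = 1261.

1261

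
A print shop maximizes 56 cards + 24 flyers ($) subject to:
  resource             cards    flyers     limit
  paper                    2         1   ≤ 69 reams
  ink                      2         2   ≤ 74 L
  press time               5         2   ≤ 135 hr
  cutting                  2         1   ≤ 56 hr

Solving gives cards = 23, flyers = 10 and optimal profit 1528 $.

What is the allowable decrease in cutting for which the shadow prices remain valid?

Binding constraints: press time, cutting. The basis is B = [[5,2],[2,1]] with det 1.
Per unit decrease in cutting, x* moves by d = (2, -5).
The basis stays optimal until flyers reaches 0; allowable decrease = 2 hr.

2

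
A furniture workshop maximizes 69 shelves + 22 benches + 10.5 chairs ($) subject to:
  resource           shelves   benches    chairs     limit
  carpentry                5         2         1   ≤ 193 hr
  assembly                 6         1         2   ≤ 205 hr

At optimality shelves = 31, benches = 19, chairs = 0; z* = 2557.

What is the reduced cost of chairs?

Both carpentry and assembly are binding at x*.
The binding rows give the dual system: 5·y_carpentry + 6·y_assembly = 69 and 2·y_carpentry + 1·y_assembly = 22.
This yields shadow prices y_carpentry = 9, y_assembly = 4.
Reduced cost of chairs: c₃ − yᵀa₃ = 10.5 − (9·1 + 4·2) = 10.5 − 17 = -6.5.

-6.5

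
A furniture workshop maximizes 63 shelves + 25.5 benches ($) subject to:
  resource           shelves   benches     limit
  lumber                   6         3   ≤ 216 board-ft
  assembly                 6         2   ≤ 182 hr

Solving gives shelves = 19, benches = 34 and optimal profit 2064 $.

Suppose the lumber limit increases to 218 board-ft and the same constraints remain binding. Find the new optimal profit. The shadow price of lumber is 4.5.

Δb = 2, so new z* = 2064 + (4.5)·(2) = 2064 + 9 = 2073.

2073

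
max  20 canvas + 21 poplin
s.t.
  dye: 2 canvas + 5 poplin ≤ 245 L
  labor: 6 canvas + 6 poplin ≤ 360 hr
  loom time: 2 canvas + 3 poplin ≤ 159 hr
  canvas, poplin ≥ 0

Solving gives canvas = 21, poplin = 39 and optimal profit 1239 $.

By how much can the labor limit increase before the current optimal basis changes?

117

Binding constraints: labor, loom time. The basis is B = [[6,6],[2,3]] with det 6.
Per unit increase in labor, x* moves by d = (0.5, -0.3333).
The basis stays optimal until poplin reaches 0; allowable increase = 117 hr.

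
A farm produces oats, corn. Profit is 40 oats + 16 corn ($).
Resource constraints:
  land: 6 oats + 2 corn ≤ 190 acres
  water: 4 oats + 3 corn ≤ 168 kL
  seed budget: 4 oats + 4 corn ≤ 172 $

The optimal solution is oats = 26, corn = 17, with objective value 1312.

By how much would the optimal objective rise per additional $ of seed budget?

At the optimum: land uses 190 of 190 (binding); water uses 155 of 168 (slack = 13); seed budget uses 172 of 172 (binding).
Slack constraints have shadow price 0 (complementary slackness).
From A_Bᵀ y = c: 6·y_land + 4·y_seed budget = 40; 2·y_land + 4·y_seed budget = 16.
→ y_land = 6 and y_seed budget = 1.
Shadow price of seed budget = 1.

1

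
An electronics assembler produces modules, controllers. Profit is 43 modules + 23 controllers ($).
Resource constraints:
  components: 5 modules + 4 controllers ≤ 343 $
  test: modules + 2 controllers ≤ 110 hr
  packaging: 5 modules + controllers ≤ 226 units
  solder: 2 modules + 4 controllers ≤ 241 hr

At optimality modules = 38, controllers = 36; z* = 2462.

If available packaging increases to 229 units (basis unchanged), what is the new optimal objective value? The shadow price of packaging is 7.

2483

Δb = 3, so new z* = 2462 + (7)·(3) = 2462 + 21 = 2483.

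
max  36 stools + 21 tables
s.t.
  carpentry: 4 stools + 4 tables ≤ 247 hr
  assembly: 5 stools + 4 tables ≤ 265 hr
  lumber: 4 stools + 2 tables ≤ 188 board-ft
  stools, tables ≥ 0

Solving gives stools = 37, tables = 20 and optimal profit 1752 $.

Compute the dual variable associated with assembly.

2

Check each constraint at x*: carpentry 228/247 (slack 19); assembly 265/265 (tight); lumber 188/188 (tight).
Slack constraints have shadow price 0 (complementary slackness).
The binding rows give the dual system: 5·y_assembly + 4·y_lumber = 36 and 4·y_assembly + 2·y_lumber = 21.
This yields shadow prices y_assembly = 2, y_lumber = 6.5.
Shadow price of assembly = 2.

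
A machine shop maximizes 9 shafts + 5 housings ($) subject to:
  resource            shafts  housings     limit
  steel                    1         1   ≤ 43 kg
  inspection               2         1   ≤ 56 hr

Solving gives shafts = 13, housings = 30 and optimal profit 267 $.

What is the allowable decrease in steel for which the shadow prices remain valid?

Binding constraints: steel, inspection. The basis is B = [[1,1],[2,1]] with det -1.
Per unit decrease in steel, x* moves by d = (1, -2).
The basis stays optimal until housings reaches 0; allowable decrease = 15 kg.

15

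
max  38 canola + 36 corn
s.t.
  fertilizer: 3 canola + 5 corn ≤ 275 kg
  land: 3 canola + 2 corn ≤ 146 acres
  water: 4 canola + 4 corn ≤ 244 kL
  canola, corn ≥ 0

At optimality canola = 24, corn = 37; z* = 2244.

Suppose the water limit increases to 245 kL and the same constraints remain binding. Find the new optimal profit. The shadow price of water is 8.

2252

Δb = 1, so new z* = 2244 + (8)·(1) = 2244 + 8 = 2252.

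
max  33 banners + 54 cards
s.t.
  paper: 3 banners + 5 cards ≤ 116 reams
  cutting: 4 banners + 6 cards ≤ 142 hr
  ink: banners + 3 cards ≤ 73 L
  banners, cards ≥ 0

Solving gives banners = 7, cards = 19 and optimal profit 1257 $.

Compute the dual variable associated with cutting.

At the optimum: paper uses 116 of 116 (binding); cutting uses 142 of 142 (binding); ink uses 64 of 73 (slack = 9).
Since ink is not tight, its dual is 0.
Dual feasibility on the basic columns requires 3·y_paper + 4·y_cutting = 33, 5·y_paper + 6·y_cutting = 54.
Solving: y_paper = 9, y_cutting = 1.5.
Shadow price of cutting = 1.5.

1.5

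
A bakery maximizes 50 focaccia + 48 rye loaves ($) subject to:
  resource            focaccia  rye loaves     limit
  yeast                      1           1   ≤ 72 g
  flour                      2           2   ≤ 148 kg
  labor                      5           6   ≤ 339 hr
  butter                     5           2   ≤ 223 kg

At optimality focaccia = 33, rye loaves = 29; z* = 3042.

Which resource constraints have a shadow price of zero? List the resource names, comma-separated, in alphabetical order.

yeast: 62/72 (slack 10)
flour: 124/148 (slack 24)
labor: 339/339 (binding)
butter: 223/223 (binding)
By complementary slackness, a constraint with positive slack has shadow price 0 → flour, yeast.

flour, yeast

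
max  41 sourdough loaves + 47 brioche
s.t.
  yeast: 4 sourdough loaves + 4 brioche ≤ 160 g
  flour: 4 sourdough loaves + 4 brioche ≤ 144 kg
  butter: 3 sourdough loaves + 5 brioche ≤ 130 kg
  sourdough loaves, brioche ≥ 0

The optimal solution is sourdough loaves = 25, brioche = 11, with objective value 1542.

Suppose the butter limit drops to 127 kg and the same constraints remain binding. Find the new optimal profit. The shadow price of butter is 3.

1533

Δb = -3, so new z* = 1542 + (3)·(-3) = 1542 − 9 = 1533.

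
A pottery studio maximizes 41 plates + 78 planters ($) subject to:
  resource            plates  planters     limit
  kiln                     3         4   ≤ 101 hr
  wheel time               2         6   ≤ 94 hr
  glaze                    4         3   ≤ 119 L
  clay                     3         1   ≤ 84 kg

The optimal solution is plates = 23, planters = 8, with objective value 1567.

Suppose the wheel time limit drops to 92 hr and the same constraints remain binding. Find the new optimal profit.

At the optimum: kiln uses 101 of 101 (binding); wheel time uses 94 of 94 (binding); glaze uses 116 of 119 (slack = 3); clay uses 77 of 84 (slack = 7).
Since glaze, clay are not tight, their duals are 0.
From A_Bᵀ y = c: 3·y_kiln + 2·y_wheel time = 41; 4·y_kiln + 6·y_wheel time = 78.
→ y_kiln = 9 and y_wheel time = 7.
Δz = y_wheel time·Δb = 7 × (-2) = -14, so new z* = 1567 − 14 = 1553.

1553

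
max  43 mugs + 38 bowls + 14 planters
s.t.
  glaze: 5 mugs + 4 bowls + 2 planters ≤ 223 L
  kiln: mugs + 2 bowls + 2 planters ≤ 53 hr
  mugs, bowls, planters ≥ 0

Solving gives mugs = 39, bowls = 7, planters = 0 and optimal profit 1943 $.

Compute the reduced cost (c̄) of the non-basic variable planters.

-8

Both glaze and kiln are binding at x*.
From A_Bᵀ y = c: 5·y_glaze + 1·y_kiln = 43; 4·y_glaze + 2·y_kiln = 38.
Solving: y_glaze = 8, y_kiln = 3.
Reduced cost of planters: c₃ − yᵀa₃ = 14 − (8·2 + 3·2) = 14 − 22 = -8.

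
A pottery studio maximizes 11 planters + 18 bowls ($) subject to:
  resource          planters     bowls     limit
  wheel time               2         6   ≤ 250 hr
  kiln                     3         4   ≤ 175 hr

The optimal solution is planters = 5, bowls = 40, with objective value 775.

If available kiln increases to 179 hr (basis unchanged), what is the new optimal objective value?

Both wheel time and kiln are binding at x*.
The binding rows give the dual system: 2·y_wheel time + 3·y_kiln = 11 and 6·y_wheel time + 4·y_kiln = 18.
→ y_wheel time = 1 and y_kiln = 3.
Δz = y_kiln·Δb = 3 × (4) = 12, so new z* = 775 + 12 = 787.

787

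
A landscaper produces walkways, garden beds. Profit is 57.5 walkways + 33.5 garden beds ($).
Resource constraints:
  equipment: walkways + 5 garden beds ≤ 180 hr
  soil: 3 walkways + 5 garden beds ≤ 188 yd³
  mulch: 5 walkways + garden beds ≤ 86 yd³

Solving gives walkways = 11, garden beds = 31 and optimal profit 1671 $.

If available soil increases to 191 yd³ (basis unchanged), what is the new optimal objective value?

At the optimum: equipment uses 166 of 180 (slack = 14); soil uses 188 of 188 (binding); mulch uses 86 of 86 (binding).
Since equipment is not tight, its dual is 0.
The binding rows give the dual system: 3·y_soil + 5·y_mulch = 57.5 and 5·y_soil + 1·y_mulch = 33.5.
→ y_soil = 5 and y_mulch = 8.5.
Δz = y_soil·Δb = 5 × (3) = 15, so new z* = 1671 + 15 = 1686.

1686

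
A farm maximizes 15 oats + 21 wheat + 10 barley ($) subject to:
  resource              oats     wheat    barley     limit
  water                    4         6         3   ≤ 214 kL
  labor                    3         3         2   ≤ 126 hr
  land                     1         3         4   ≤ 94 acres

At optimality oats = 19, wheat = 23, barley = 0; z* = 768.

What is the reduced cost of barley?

At the optimum: water uses 214 of 214 (binding); labor uses 126 of 126 (binding); land uses 88 of 94 (slack = 6).
Since land is not tight, its dual is 0.
The binding rows give the dual system: 4·y_water + 3·y_labor = 15 and 6·y_water + 3·y_labor = 21.
Solving: y_water = 3, y_labor = 1.
Reduced cost of barley: c₃ − yᵀa₃ = 10 − (3·3 + 1·2) = 10 − 11 = -1.

-1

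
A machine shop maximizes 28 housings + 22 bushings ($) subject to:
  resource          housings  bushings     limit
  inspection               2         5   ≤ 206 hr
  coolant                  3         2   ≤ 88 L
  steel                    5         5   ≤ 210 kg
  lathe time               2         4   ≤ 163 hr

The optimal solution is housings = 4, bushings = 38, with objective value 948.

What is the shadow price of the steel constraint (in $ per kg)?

Binding: coolant and steel. Non-binding: inspection (8 unused), lathe time (3 unused).
Since inspection, lathe time are not tight, their duals are 0.
From A_Bᵀ y = c: 3·y_coolant + 5·y_steel = 28; 2·y_coolant + 5·y_steel = 22.
→ y_coolant = 6 and y_steel = 2.
Shadow price of steel = 2.

2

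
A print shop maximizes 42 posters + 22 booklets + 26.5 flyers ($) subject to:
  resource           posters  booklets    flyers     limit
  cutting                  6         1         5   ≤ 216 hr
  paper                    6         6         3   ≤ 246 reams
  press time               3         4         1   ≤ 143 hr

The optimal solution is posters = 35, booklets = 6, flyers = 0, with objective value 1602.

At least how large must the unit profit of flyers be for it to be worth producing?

29

Binding: cutting and paper. Non-binding: press time (14 unused).
Since press time is not tight, its dual is 0.
The binding rows give the dual system: 6·y_cutting + 6·y_paper = 42 and 1·y_cutting + 6·y_paper = 22.
→ y_cutting = 4 and y_paper = 3.
flyers enters the basis when its profit ≥ yᵀa₃ = 4·5 + 3·3 = 29.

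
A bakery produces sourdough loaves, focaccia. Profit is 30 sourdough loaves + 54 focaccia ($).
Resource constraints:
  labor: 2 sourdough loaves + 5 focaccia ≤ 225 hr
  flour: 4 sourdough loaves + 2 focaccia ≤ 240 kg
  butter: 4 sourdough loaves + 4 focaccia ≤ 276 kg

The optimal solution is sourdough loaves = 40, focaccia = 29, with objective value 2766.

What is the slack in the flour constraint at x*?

22

flour used = 4·40 + 2·29 = 218; slack = 240 − 218 = 22.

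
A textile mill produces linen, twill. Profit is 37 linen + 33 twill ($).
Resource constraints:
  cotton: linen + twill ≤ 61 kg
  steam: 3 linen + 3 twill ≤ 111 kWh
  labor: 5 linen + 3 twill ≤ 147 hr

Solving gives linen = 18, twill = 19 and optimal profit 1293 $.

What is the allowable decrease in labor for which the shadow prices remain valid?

Binding constraints: steam, labor. The basis is B = [[3,3],[5,3]] with det -6.
Per unit decrease in labor, x* moves by d = (-0.5, 0.5).
The basis stays optimal until linen reaches 0; allowable decrease = 36 hr.

36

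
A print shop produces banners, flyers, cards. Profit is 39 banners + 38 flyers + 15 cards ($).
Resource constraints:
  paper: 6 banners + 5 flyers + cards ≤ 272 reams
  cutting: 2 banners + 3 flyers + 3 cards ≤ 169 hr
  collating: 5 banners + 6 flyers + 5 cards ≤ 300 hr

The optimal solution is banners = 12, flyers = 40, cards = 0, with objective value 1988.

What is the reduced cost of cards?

Check each constraint at x*: paper 272/272 (tight); cutting 144/169 (slack 25); collating 300/300 (tight).
By complementary slackness, y = 0 for the non-binding constraint.
From A_Bᵀ y = c: 6·y_paper + 5·y_collating = 39; 5·y_paper + 6·y_collating = 38.
This yields shadow prices y_paper = 4, y_collating = 3.
Reduced cost of cards: c₃ − yᵀa₃ = 15 − (4·1 + 3·5) = 15 − 19 = -4.

-4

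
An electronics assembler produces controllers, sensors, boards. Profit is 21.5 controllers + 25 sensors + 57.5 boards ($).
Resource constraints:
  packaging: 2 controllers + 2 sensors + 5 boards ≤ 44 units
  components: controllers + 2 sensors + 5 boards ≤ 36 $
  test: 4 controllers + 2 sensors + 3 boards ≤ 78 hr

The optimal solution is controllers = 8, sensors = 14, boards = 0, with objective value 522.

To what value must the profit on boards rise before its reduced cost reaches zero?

62.5

Check each constraint at x*: packaging 44/44 (tight); components 36/36 (tight); test 60/78 (slack 18).
By complementary slackness, y = 0 for the non-binding constraint.
From A_Bᵀ y = c: 2·y_packaging + 1·y_components = 21.5; 2·y_packaging + 2·y_components = 25.
→ y_packaging = 9 and y_components = 3.5.
boards enters the basis when its profit ≥ yᵀa₃ = 9·5 + 3.5·5 = 62.5.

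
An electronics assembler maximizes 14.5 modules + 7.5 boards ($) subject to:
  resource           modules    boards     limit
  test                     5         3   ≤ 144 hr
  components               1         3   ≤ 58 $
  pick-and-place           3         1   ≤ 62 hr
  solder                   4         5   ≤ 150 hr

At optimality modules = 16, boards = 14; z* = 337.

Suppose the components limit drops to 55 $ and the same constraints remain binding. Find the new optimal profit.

334

Binding: components and pick-and-place. Non-binding: test (22 unused), solder (16 unused).
By complementary slackness, y = 0 for the non-binding constraints.
The binding rows give the dual system: 1·y_components + 3·y_pick-and-place = 14.5 and 3·y_components + 1·y_pick-and-place = 7.5.
→ y_components = 1 and y_pick-and-place = 4.5.
Δz = y_components·Δb = 1 × (-3) = -3, so new z* = 337 − 3 = 334.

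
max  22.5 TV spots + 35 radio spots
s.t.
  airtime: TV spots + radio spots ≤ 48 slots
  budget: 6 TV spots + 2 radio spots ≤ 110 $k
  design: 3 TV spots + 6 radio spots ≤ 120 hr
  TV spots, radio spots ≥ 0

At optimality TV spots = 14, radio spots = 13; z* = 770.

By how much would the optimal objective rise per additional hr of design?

At the optimum: airtime uses 27 of 48 (slack = 21); budget uses 110 of 110 (binding); design uses 120 of 120 (binding).
Since airtime is not tight, its dual is 0.
The binding rows give the dual system: 6·y_budget + 3·y_design = 22.5 and 2·y_budget + 6·y_design = 35.
This yields shadow prices y_budget = 1, y_design = 5.5.
Shadow price of design = 5.5.

5.5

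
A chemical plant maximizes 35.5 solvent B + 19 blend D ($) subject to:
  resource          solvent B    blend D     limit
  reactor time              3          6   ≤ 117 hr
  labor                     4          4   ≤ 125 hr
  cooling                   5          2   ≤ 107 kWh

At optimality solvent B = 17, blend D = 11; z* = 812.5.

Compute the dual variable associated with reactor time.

1

Check each constraint at x*: reactor time 117/117 (tight); labor 112/125 (slack 13); cooling 107/107 (tight).
Slack constraints have shadow price 0 (complementary slackness).
The binding rows give the dual system: 3·y_reactor time + 5·y_cooling = 35.5 and 6·y_reactor time + 2·y_cooling = 19.
This yields shadow prices y_reactor time = 1, y_cooling = 6.5.
Shadow price of reactor time = 1.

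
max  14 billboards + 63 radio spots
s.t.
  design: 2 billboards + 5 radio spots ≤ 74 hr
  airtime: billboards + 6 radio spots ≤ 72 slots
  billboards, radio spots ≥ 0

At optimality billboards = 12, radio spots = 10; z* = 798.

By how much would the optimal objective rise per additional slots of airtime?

8

Both design and airtime are binding at x*.
The binding rows give the dual system: 2·y_design + 1·y_airtime = 14 and 5·y_design + 6·y_airtime = 63.
This yields shadow prices y_design = 3, y_airtime = 8.
Shadow price of airtime = 8.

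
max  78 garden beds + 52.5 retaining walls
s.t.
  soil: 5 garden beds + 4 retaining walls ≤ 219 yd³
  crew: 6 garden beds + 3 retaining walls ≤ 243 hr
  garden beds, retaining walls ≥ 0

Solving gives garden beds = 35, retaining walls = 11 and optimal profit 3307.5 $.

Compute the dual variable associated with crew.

5.5

Check each constraint at x*: soil 219/219 (tight); crew 243/243 (tight).
The binding rows give the dual system: 5·y_soil + 6·y_crew = 78 and 4·y_soil + 3·y_crew = 52.5.
→ y_soil = 9 and y_crew = 5.5.
Shadow price of crew = 5.5.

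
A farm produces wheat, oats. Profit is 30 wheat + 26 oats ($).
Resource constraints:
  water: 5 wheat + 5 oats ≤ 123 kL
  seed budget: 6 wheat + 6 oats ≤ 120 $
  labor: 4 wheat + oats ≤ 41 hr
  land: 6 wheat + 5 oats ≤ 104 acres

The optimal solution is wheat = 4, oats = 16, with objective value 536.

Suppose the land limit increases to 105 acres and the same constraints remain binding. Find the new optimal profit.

At the optimum: water uses 100 of 123 (slack = 23); seed budget uses 120 of 120 (binding); labor uses 32 of 41 (slack = 9); land uses 104 of 104 (binding).
Slack constraints have shadow price 0 (complementary slackness).
The binding rows give the dual system: 6·y_seed budget + 6·y_land = 30 and 6·y_seed budget + 5·y_land = 26.
Solving: y_seed budget = 1, y_land = 4.
Δz = y_land·Δb = 4 × (1) = 4, so new z* = 536 + 4 = 540.

540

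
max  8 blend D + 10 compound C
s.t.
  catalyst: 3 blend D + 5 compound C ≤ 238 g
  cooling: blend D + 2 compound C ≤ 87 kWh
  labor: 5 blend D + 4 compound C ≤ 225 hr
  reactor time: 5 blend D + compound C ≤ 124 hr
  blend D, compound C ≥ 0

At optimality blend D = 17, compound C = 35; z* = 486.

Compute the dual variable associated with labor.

1

At the optimum: catalyst uses 226 of 238 (slack = 12); cooling uses 87 of 87 (binding); labor uses 225 of 225 (binding); reactor time uses 120 of 124 (slack = 4).
Since catalyst, reactor time are not tight, their duals are 0.
From A_Bᵀ y = c: 1·y_cooling + 5·y_labor = 8; 2·y_cooling + 4·y_labor = 10.
→ y_cooling = 3 and y_labor = 1.
Shadow price of labor = 1.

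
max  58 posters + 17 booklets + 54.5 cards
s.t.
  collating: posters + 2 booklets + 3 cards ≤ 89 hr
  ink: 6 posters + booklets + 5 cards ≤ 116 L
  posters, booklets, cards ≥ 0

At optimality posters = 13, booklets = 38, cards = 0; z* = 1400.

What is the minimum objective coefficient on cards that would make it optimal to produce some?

At the optimum: collating uses 89 of 89 (binding); ink uses 116 of 116 (binding).
The binding rows give the dual system: 1·y_collating + 6·y_ink = 58 and 2·y_collating + 1·y_ink = 17.
Solving: y_collating = 4, y_ink = 9.
cards enters the basis when its profit ≥ yᵀa₃ = 4·3 + 9·5 = 57.

57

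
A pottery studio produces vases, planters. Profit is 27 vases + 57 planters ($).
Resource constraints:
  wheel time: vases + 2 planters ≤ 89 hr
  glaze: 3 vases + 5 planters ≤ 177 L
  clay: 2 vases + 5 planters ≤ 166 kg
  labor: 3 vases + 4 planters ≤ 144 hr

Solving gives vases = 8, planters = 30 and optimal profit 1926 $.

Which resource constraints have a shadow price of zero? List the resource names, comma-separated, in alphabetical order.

wheel time: 68/89 (slack 21)
glaze: 174/177 (slack 3)
clay: 166/166 (binding)
labor: 144/144 (binding)
By complementary slackness, a constraint with positive slack has shadow price 0 → glaze, wheel time.

glaze, wheel time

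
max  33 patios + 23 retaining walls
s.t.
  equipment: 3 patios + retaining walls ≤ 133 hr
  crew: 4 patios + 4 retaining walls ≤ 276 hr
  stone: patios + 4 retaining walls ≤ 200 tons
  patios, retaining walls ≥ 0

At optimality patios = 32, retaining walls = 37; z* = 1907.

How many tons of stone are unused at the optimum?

stone used = 1·32 + 4·37 = 180; slack = 200 − 180 = 20.

20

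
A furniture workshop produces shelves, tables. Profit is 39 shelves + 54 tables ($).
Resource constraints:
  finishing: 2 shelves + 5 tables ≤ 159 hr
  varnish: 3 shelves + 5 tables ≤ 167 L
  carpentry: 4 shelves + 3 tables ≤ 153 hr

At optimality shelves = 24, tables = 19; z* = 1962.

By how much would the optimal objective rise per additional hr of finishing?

0

Binding: varnish and carpentry. Non-binding: finishing (16 unused).
By complementary slackness, y = 0 for the non-binding constraint.
Dual feasibility on the basic columns requires 3·y_varnish + 4·y_carpentry = 39, 5·y_varnish + 3·y_carpentry = 54.
→ y_varnish = 9 and y_carpentry = 3.
Shadow price of finishing = 0.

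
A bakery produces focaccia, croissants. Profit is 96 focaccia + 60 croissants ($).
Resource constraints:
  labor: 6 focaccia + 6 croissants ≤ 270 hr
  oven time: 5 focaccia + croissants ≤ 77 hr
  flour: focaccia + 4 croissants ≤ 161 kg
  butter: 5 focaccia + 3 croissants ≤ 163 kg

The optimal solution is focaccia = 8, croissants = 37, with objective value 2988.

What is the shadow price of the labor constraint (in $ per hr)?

8.5

Binding: labor and oven time. Non-binding: flour (5 unused), butter (12 unused).
Slack constraints have shadow price 0 (complementary slackness).
From A_Bᵀ y = c: 6·y_labor + 5·y_oven time = 96; 6·y_labor + 1·y_oven time = 60.
→ y_labor = 8.5 and y_oven time = 9.
Shadow price of labor = 8.5.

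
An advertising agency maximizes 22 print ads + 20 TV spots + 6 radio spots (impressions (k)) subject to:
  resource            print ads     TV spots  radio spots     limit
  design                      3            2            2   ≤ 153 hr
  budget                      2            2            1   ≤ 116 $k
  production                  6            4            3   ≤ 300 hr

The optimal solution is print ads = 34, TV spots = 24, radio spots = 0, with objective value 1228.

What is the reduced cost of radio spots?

At the optimum: design uses 150 of 153 (slack = 3); budget uses 116 of 116 (binding); production uses 300 of 300 (binding).
Slack constraints have shadow price 0 (complementary slackness).
From A_Bᵀ y = c: 2·y_budget + 6·y_production = 22; 2·y_budget + 4·y_production = 20.
Solving: y_budget = 8, y_production = 1.
Reduced cost of radio spots: c₃ − yᵀa₃ = 6 − (8·1 + 1·3) = 6 − 11 = -5.

-5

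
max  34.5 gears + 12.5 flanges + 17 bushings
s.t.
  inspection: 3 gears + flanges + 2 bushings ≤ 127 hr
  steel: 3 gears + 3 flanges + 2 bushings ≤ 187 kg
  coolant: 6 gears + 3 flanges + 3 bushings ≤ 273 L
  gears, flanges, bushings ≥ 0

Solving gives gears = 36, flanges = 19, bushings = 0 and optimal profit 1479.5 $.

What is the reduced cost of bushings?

Check each constraint at x*: inspection 127/127 (tight); steel 165/187 (slack 22); coolant 273/273 (tight).
By complementary slackness, y = 0 for the non-binding constraint.
From A_Bᵀ y = c: 3·y_inspection + 6·y_coolant = 34.5; 1·y_inspection + 3·y_coolant = 12.5.
This yields shadow prices y_inspection = 9.5, y_coolant = 1.
Reduced cost of bushings: c₃ − yᵀa₃ = 17 − (9.5·2 + 1·3) = 17 − 22 = -5.

-5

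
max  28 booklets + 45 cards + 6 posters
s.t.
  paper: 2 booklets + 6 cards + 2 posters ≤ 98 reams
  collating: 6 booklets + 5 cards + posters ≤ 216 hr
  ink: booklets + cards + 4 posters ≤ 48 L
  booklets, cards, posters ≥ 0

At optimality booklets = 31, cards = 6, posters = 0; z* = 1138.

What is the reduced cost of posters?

-7

Check each constraint at x*: paper 98/98 (tight); collating 216/216 (tight); ink 37/48 (slack 11).
Since ink is not tight, its dual is 0.
Dual feasibility on the basic columns requires 2·y_paper + 6·y_collating = 28, 6·y_paper + 5·y_collating = 45.
→ y_paper = 5 and y_collating = 3.
Reduced cost of posters: c₃ − yᵀa₃ = 6 − (5·2 + 3·1) = 6 − 13 = -7.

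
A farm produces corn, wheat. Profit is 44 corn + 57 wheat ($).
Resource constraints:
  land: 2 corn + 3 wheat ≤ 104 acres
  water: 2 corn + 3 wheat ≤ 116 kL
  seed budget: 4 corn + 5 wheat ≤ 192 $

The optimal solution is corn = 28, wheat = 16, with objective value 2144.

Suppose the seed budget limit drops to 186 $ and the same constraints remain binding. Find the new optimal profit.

2090

Check each constraint at x*: land 104/104 (tight); water 104/116 (slack 12); seed budget 192/192 (tight).
By complementary slackness, y = 0 for the non-binding constraint.
Dual feasibility on the basic columns requires 2·y_land + 4·y_seed budget = 44, 3·y_land + 5·y_seed budget = 57.
→ y_land = 4 and y_seed budget = 9.
Δz = y_seed budget·Δb = 9 × (-6) = -54, so new z* = 2144 − 54 = 2090.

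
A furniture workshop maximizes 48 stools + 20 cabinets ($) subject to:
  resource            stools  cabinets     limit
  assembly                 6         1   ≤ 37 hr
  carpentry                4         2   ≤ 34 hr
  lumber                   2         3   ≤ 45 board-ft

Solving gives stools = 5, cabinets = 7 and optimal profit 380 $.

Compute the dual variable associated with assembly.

Binding: assembly and carpentry. Non-binding: lumber (14 unused).
Since lumber is not tight, its dual is 0.
From A_Bᵀ y = c: 6·y_assembly + 4·y_carpentry = 48; 1·y_assembly + 2·y_carpentry = 20.
Solving: y_assembly = 2, y_carpentry = 9.
Shadow price of assembly = 2.

2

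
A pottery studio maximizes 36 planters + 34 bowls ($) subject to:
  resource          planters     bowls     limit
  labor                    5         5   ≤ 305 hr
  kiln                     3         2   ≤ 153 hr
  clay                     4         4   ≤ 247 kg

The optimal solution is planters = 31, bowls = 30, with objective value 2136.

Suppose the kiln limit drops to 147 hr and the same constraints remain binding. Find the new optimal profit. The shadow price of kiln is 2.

Δb = -6, so new z* = 2136 + (2)·(-6) = 2136 − 12 = 2124.

2124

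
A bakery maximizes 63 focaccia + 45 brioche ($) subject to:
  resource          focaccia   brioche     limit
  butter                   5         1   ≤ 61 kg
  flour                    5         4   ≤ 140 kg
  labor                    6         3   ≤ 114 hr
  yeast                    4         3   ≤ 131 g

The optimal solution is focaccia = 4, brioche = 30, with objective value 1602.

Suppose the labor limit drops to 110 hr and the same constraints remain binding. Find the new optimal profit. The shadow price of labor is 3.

Δb = -4, so new z* = 1602 + (3)·(-4) = 1602 − 12 = 1590.

1590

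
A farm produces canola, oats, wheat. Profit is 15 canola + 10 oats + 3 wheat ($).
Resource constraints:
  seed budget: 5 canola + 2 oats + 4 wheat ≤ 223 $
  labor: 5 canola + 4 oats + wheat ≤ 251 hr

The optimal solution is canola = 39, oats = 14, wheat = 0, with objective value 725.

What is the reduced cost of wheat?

-3

At the optimum: seed budget uses 223 of 223 (binding); labor uses 251 of 251 (binding).
From A_Bᵀ y = c: 5·y_seed budget + 5·y_labor = 15; 2·y_seed budget + 4·y_labor = 10.
→ y_seed budget = 1 and y_labor = 2.
Reduced cost of wheat: c₃ − yᵀa₃ = 3 − (1·4 + 2·1) = 3 − 6 = -3.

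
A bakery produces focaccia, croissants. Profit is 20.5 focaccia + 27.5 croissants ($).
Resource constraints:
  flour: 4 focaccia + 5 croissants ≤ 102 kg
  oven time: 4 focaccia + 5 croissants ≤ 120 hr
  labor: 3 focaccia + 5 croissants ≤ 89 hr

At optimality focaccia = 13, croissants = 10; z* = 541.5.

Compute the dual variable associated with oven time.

0

At the optimum: flour uses 102 of 102 (binding); oven time uses 102 of 120 (slack = 18); labor uses 89 of 89 (binding).
Since oven time is not tight, its dual is 0.
Dual feasibility on the basic columns requires 4·y_flour + 3·y_labor = 20.5, 5·y_flour + 5·y_labor = 27.5.
Solving: y_flour = 4, y_labor = 1.5.
Shadow price of oven time = 0.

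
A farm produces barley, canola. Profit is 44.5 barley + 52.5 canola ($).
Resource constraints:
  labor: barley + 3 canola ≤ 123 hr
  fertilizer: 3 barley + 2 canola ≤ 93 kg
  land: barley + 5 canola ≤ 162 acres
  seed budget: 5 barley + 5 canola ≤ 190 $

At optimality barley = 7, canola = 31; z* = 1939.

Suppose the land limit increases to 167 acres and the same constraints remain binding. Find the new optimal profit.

Check each constraint at x*: labor 100/123 (slack 23); fertilizer 83/93 (slack 10); land 162/162 (tight); seed budget 190/190 (tight).
By complementary slackness, y = 0 for the non-binding constraints.
Dual feasibility on the basic columns requires 1·y_land + 5·y_seed budget = 44.5, 5·y_land + 5·y_seed budget = 52.5.
Solving: y_land = 2, y_seed budget = 8.5.
Δz = y_land·Δb = 2 × (5) = 10, so new z* = 1939 + 10 = 1949.

1949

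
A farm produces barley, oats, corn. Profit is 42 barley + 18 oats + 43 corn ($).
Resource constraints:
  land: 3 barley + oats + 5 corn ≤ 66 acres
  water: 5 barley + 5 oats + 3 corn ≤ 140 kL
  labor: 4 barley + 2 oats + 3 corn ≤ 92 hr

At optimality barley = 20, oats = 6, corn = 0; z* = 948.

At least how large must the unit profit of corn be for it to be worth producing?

48

At the optimum: land uses 66 of 66 (binding); water uses 130 of 140 (slack = 10); labor uses 92 of 92 (binding).
Slack constraints have shadow price 0 (complementary slackness).
From A_Bᵀ y = c: 3·y_land + 4·y_labor = 42; 1·y_land + 2·y_labor = 18.
→ y_land = 6 and y_labor = 6.
corn enters the basis when its profit ≥ yᵀa₃ = 6·5 + 6·3 = 48.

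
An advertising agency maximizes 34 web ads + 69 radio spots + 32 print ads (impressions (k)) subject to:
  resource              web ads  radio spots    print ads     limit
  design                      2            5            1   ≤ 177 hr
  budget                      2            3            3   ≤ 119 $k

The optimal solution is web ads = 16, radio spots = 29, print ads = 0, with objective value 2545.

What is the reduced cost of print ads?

At the optimum: design uses 177 of 177 (binding); budget uses 119 of 119 (binding).
The binding rows give the dual system: 2·y_design + 2·y_budget = 34 and 5·y_design + 3·y_budget = 69.
Solving: y_design = 9, y_budget = 8.
Reduced cost of print ads: c₃ − yᵀa₃ = 32 − (9·1 + 8·3) = 32 − 33 = -1.

-1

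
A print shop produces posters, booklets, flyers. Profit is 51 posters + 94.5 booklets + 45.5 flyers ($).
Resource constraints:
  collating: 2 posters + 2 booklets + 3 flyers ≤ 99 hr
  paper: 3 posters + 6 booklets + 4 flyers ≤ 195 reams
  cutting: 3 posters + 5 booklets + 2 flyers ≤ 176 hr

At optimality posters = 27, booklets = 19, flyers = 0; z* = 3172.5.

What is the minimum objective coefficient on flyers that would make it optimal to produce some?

At the optimum: collating uses 92 of 99 (slack = 7); paper uses 195 of 195 (binding); cutting uses 176 of 176 (binding).
By complementary slackness, y = 0 for the non-binding constraint.
From A_Bᵀ y = c: 3·y_paper + 3·y_cutting = 51; 6·y_paper + 5·y_cutting = 94.5.
→ y_paper = 9.5 and y_cutting = 7.5.
flyers enters the basis when its profit ≥ yᵀa₃ = 9.5·4 + 7.5·2 = 53.

53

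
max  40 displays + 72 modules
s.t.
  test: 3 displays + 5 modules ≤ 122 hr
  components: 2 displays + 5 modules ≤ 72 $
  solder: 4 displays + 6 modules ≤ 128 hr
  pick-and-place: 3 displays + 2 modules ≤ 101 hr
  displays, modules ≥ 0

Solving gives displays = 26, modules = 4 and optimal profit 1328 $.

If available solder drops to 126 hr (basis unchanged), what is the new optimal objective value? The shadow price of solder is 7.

Δb = -2, so new z* = 1328 + (7)·(-2) = 1328 − 14 = 1314.

1314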